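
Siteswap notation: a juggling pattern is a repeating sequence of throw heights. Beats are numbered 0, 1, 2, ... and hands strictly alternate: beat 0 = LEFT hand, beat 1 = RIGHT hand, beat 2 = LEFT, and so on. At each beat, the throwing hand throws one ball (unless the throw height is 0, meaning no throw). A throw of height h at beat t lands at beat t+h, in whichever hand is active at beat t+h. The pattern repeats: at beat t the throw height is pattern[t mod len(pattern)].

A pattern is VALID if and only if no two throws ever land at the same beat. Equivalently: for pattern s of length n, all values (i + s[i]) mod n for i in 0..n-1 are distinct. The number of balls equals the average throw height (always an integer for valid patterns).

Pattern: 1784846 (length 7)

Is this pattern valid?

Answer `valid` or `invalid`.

i=0: (i + s[i]) mod n = (0 + 1) mod 7 = 1
i=1: (i + s[i]) mod n = (1 + 7) mod 7 = 1
i=2: (i + s[i]) mod n = (2 + 8) mod 7 = 3
i=3: (i + s[i]) mod n = (3 + 4) mod 7 = 0
i=4: (i + s[i]) mod n = (4 + 8) mod 7 = 5
i=5: (i + s[i]) mod n = (5 + 4) mod 7 = 2
i=6: (i + s[i]) mod n = (6 + 6) mod 7 = 5
Residues: [1, 1, 3, 0, 5, 2, 5], distinct: False

Answer: invalid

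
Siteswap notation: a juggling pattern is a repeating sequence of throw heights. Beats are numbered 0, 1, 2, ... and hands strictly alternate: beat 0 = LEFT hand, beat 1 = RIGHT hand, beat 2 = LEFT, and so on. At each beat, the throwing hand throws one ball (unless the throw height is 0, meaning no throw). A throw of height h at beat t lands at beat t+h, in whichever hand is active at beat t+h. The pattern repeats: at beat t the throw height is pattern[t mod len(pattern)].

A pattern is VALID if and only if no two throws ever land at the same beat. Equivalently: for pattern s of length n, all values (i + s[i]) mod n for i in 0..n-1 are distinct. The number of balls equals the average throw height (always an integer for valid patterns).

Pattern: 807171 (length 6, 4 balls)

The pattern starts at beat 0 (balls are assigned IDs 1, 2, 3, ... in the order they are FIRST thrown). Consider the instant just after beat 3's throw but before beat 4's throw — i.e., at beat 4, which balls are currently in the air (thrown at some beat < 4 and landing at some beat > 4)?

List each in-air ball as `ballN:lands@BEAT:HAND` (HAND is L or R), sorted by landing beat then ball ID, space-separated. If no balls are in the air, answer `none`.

Answer: ball1:lands@8:L ball2:lands@9:R

Derivation:
Beat 0 (L): throw ball1 h=8 -> lands@8:L; in-air after throw: [b1@8:L]
Beat 2 (L): throw ball2 h=7 -> lands@9:R; in-air after throw: [b1@8:L b2@9:R]
Beat 3 (R): throw ball3 h=1 -> lands@4:L; in-air after throw: [b3@4:L b1@8:L b2@9:R]
Beat 4 (L): throw ball3 h=7 -> lands@11:R; in-air after throw: [b1@8:L b2@9:R b3@11:R]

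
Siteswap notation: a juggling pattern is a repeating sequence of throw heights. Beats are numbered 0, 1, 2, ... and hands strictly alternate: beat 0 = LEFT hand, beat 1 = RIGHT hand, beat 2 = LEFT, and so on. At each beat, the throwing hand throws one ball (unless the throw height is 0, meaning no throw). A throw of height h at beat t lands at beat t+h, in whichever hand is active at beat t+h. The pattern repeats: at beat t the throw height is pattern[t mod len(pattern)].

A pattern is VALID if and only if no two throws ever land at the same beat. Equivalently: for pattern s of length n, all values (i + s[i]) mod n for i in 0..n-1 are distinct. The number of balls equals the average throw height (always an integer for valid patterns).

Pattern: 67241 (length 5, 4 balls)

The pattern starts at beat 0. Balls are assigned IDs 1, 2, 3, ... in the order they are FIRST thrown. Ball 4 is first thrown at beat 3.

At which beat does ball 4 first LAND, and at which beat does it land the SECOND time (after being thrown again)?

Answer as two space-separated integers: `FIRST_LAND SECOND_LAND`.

Answer: 7 9

Derivation:
Beat 0 (L): throw ball1 h=6 -> lands@6:L; in-air after throw: [b1@6:L]
Beat 1 (R): throw ball2 h=7 -> lands@8:L; in-air after throw: [b1@6:L b2@8:L]
Beat 2 (L): throw ball3 h=2 -> lands@4:L; in-air after throw: [b3@4:L b1@6:L b2@8:L]
Beat 3 (R): throw ball4 h=4 -> lands@7:R; in-air after throw: [b3@4:L b1@6:L b4@7:R b2@8:L]
Beat 4 (L): throw ball3 h=1 -> lands@5:R; in-air after throw: [b3@5:R b1@6:L b4@7:R b2@8:L]
Beat 5 (R): throw ball3 h=6 -> lands@11:R; in-air after throw: [b1@6:L b4@7:R b2@8:L b3@11:R]
Beat 6 (L): throw ball1 h=7 -> lands@13:R; in-air after throw: [b4@7:R b2@8:L b3@11:R b1@13:R]
Beat 7 (R): throw ball4 h=2 -> lands@9:R; in-air after throw: [b2@8:L b4@9:R b3@11:R b1@13:R]
Beat 8 (L): throw ball2 h=4 -> lands@12:L; in-air after throw: [b4@9:R b3@11:R b2@12:L b1@13:R]
Beat 9 (R): throw ball4 h=1 -> lands@10:L; in-air after throw: [b4@10:L b3@11:R b2@12:L b1@13:R]
Ball 4: thrown@3 h=4 -> first land @7; rethrown@7 h=2 -> second land @9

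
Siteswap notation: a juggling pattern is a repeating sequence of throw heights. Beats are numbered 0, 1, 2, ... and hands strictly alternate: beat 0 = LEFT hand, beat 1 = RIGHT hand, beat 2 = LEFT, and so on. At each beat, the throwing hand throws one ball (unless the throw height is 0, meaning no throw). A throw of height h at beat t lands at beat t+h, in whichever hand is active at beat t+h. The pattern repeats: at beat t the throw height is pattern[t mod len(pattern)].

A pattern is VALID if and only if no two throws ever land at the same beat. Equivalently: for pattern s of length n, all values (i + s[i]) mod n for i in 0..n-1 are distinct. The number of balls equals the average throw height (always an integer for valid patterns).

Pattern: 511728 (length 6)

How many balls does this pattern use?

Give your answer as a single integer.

Answer: 4

Derivation:
Pattern = [5, 1, 1, 7, 2, 8], length n = 6
  position 0: throw height = 5, running sum = 5
  position 1: throw height = 1, running sum = 6
  position 2: throw height = 1, running sum = 7
  position 3: throw height = 7, running sum = 14
  position 4: throw height = 2, running sum = 16
  position 5: throw height = 8, running sum = 24
Total sum = 24; balls = sum / n = 24 / 6 = 4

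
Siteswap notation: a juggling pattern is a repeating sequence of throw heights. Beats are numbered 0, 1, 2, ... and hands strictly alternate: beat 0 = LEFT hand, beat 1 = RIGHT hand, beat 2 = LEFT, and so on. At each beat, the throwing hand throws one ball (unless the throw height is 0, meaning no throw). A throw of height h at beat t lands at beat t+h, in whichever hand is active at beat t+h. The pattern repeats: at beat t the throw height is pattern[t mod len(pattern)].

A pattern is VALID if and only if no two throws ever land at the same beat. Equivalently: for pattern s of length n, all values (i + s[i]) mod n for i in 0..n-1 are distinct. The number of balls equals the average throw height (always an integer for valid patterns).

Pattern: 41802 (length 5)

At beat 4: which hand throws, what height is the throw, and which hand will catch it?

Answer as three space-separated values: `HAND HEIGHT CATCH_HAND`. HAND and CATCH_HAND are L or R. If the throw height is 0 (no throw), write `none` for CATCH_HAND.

Beat 4: 4 mod 2 = 0, so hand = L
Throw height = pattern[4 mod 5] = pattern[4] = 2
Lands at beat 4+2=6, 6 mod 2 = 0, so catch hand = L

Answer: L 2 L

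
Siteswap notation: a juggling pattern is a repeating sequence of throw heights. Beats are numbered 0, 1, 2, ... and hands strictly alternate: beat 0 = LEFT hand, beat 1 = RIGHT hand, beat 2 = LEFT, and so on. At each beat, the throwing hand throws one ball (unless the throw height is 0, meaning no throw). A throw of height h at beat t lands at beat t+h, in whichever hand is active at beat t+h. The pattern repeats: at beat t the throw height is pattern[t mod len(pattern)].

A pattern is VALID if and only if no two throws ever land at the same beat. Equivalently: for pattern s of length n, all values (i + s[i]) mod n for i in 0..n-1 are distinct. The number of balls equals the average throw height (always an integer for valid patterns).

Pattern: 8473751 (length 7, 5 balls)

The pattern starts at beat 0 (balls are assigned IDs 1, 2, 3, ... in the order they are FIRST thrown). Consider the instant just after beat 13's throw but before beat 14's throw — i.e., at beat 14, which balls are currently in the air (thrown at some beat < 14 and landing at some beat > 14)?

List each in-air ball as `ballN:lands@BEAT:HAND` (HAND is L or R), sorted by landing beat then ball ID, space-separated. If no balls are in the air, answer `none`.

Answer: ball4:lands@15:R ball3:lands@16:L ball1:lands@17:R ball5:lands@18:L

Derivation:
Beat 0 (L): throw ball1 h=8 -> lands@8:L; in-air after throw: [b1@8:L]
Beat 1 (R): throw ball2 h=4 -> lands@5:R; in-air after throw: [b2@5:R b1@8:L]
Beat 2 (L): throw ball3 h=7 -> lands@9:R; in-air after throw: [b2@5:R b1@8:L b3@9:R]
Beat 3 (R): throw ball4 h=3 -> lands@6:L; in-air after throw: [b2@5:R b4@6:L b1@8:L b3@9:R]
Beat 4 (L): throw ball5 h=7 -> lands@11:R; in-air after throw: [b2@5:R b4@6:L b1@8:L b3@9:R b5@11:R]
Beat 5 (R): throw ball2 h=5 -> lands@10:L; in-air after throw: [b4@6:L b1@8:L b3@9:R b2@10:L b5@11:R]
Beat 6 (L): throw ball4 h=1 -> lands@7:R; in-air after throw: [b4@7:R b1@8:L b3@9:R b2@10:L b5@11:R]
Beat 7 (R): throw ball4 h=8 -> lands@15:R; in-air after throw: [b1@8:L b3@9:R b2@10:L b5@11:R b4@15:R]
Beat 8 (L): throw ball1 h=4 -> lands@12:L; in-air after throw: [b3@9:R b2@10:L b5@11:R b1@12:L b4@15:R]
Beat 9 (R): throw ball3 h=7 -> lands@16:L; in-air after throw: [b2@10:L b5@11:R b1@12:L b4@15:R b3@16:L]
Beat 10 (L): throw ball2 h=3 -> lands@13:R; in-air after throw: [b5@11:R b1@12:L b2@13:R b4@15:R b3@16:L]
Beat 11 (R): throw ball5 h=7 -> lands@18:L; in-air after throw: [b1@12:L b2@13:R b4@15:R b3@16:L b5@18:L]
Beat 12 (L): throw ball1 h=5 -> lands@17:R; in-air after throw: [b2@13:R b4@15:R b3@16:L b1@17:R b5@18:L]
Beat 13 (R): throw ball2 h=1 -> lands@14:L; in-air after throw: [b2@14:L b4@15:R b3@16:L b1@17:R b5@18:L]
Beat 14 (L): throw ball2 h=8 -> lands@22:L; in-air after throw: [b4@15:R b3@16:L b1@17:R b5@18:L b2@22:L]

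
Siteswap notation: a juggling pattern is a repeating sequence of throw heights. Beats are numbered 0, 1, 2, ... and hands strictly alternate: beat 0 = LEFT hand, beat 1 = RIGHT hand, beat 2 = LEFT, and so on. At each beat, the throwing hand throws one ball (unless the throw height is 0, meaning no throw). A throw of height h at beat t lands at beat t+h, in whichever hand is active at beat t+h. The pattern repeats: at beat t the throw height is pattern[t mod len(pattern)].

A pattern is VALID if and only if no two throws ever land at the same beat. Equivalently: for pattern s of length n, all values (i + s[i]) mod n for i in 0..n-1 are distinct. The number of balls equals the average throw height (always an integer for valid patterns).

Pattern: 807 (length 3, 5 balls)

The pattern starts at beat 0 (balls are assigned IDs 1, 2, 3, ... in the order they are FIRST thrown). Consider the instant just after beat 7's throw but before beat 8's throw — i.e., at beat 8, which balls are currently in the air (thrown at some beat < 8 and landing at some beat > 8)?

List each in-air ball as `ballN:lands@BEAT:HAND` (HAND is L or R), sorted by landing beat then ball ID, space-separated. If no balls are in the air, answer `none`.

Answer: ball2:lands@9:R ball3:lands@11:R ball4:lands@12:L ball5:lands@14:L

Derivation:
Beat 0 (L): throw ball1 h=8 -> lands@8:L; in-air after throw: [b1@8:L]
Beat 2 (L): throw ball2 h=7 -> lands@9:R; in-air after throw: [b1@8:L b2@9:R]
Beat 3 (R): throw ball3 h=8 -> lands@11:R; in-air after throw: [b1@8:L b2@9:R b3@11:R]
Beat 5 (R): throw ball4 h=7 -> lands@12:L; in-air after throw: [b1@8:L b2@9:R b3@11:R b4@12:L]
Beat 6 (L): throw ball5 h=8 -> lands@14:L; in-air after throw: [b1@8:L b2@9:R b3@11:R b4@12:L b5@14:L]
Beat 8 (L): throw ball1 h=7 -> lands@15:R; in-air after throw: [b2@9:R b3@11:R b4@12:L b5@14:L b1@15:R]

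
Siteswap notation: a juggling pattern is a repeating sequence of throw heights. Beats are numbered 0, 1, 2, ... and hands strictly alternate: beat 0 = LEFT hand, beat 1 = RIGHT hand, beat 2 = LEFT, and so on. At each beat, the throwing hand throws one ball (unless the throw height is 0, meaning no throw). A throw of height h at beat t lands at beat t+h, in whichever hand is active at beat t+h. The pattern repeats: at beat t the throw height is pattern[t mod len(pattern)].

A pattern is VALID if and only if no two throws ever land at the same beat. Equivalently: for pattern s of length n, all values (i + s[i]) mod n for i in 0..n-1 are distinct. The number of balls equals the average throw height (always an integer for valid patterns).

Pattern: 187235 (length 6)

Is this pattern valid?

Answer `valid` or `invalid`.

Answer: invalid

Derivation:
i=0: (i + s[i]) mod n = (0 + 1) mod 6 = 1
i=1: (i + s[i]) mod n = (1 + 8) mod 6 = 3
i=2: (i + s[i]) mod n = (2 + 7) mod 6 = 3
i=3: (i + s[i]) mod n = (3 + 2) mod 6 = 5
i=4: (i + s[i]) mod n = (4 + 3) mod 6 = 1
i=5: (i + s[i]) mod n = (5 + 5) mod 6 = 4
Residues: [1, 3, 3, 5, 1, 4], distinct: False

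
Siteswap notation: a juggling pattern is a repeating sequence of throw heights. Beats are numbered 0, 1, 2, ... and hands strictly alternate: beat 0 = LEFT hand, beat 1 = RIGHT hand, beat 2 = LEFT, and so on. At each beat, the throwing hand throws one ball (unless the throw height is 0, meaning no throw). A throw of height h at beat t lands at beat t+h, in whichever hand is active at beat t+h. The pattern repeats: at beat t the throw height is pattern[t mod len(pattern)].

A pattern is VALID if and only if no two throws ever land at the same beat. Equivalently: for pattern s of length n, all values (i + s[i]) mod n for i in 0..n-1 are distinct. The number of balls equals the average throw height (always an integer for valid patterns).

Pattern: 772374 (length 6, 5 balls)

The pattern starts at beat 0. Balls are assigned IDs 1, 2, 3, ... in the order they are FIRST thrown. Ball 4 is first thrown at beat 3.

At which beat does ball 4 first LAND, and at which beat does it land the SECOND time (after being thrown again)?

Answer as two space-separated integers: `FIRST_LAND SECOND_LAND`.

Beat 0 (L): throw ball1 h=7 -> lands@7:R; in-air after throw: [b1@7:R]
Beat 1 (R): throw ball2 h=7 -> lands@8:L; in-air after throw: [b1@7:R b2@8:L]
Beat 2 (L): throw ball3 h=2 -> lands@4:L; in-air after throw: [b3@4:L b1@7:R b2@8:L]
Beat 3 (R): throw ball4 h=3 -> lands@6:L; in-air after throw: [b3@4:L b4@6:L b1@7:R b2@8:L]
Beat 4 (L): throw ball3 h=7 -> lands@11:R; in-air after throw: [b4@6:L b1@7:R b2@8:L b3@11:R]
Beat 5 (R): throw ball5 h=4 -> lands@9:R; in-air after throw: [b4@6:L b1@7:R b2@8:L b5@9:R b3@11:R]
Beat 6 (L): throw ball4 h=7 -> lands@13:R; in-air after throw: [b1@7:R b2@8:L b5@9:R b3@11:R b4@13:R]
Beat 7 (R): throw ball1 h=7 -> lands@14:L; in-air after throw: [b2@8:L b5@9:R b3@11:R b4@13:R b1@14:L]
Beat 8 (L): throw ball2 h=2 -> lands@10:L; in-air after throw: [b5@9:R b2@10:L b3@11:R b4@13:R b1@14:L]
Beat 9 (R): throw ball5 h=3 -> lands@12:L; in-air after throw: [b2@10:L b3@11:R b5@12:L b4@13:R b1@14:L]
Beat 10 (L): throw ball2 h=7 -> lands@17:R; in-air after throw: [b3@11:R b5@12:L b4@13:R b1@14:L b2@17:R]
Beat 11 (R): throw ball3 h=4 -> lands@15:R; in-air after throw: [b5@12:L b4@13:R b1@14:L b3@15:R b2@17:R]
Beat 12 (L): throw ball5 h=7 -> lands@19:R; in-air after throw: [b4@13:R b1@14:L b3@15:R b2@17:R b5@19:R]
Beat 13 (R): throw ball4 h=7 -> lands@20:L; in-air after throw: [b1@14:L b3@15:R b2@17:R b5@19:R b4@20:L]
Ball 4: thrown@3 h=3 -> first land @6; rethrown@6 h=7 -> second land @13

Answer: 6 13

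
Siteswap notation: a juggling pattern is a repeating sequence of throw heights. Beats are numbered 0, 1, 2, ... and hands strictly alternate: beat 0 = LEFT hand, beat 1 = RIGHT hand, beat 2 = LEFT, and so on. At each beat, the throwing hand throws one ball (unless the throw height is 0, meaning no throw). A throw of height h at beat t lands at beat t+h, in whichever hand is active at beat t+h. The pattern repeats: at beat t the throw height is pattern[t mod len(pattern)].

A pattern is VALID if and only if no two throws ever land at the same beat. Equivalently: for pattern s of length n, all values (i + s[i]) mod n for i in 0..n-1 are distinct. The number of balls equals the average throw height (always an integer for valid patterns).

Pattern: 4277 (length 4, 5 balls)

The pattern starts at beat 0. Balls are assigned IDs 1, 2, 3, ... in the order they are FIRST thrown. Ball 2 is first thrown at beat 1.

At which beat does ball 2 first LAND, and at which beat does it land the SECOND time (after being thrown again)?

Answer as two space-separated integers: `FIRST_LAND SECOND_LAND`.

Answer: 3 10

Derivation:
Beat 0 (L): throw ball1 h=4 -> lands@4:L; in-air after throw: [b1@4:L]
Beat 1 (R): throw ball2 h=2 -> lands@3:R; in-air after throw: [b2@3:R b1@4:L]
Beat 2 (L): throw ball3 h=7 -> lands@9:R; in-air after throw: [b2@3:R b1@4:L b3@9:R]
Beat 3 (R): throw ball2 h=7 -> lands@10:L; in-air after throw: [b1@4:L b3@9:R b2@10:L]
Beat 4 (L): throw ball1 h=4 -> lands@8:L; in-air after throw: [b1@8:L b3@9:R b2@10:L]
Beat 5 (R): throw ball4 h=2 -> lands@7:R; in-air after throw: [b4@7:R b1@8:L b3@9:R b2@10:L]
Beat 6 (L): throw ball5 h=7 -> lands@13:R; in-air after throw: [b4@7:R b1@8:L b3@9:R b2@10:L b5@13:R]
Beat 7 (R): throw ball4 h=7 -> lands@14:L; in-air after throw: [b1@8:L b3@9:R b2@10:L b5@13:R b4@14:L]
Beat 8 (L): throw ball1 h=4 -> lands@12:L; in-air after throw: [b3@9:R b2@10:L b1@12:L b5@13:R b4@14:L]
Beat 9 (R): throw ball3 h=2 -> lands@11:R; in-air after throw: [b2@10:L b3@11:R b1@12:L b5@13:R b4@14:L]
Beat 10 (L): throw ball2 h=7 -> lands@17:R; in-air after throw: [b3@11:R b1@12:L b5@13:R b4@14:L b2@17:R]
Ball 2: thrown@1 h=2 -> first land @3; rethrown@3 h=7 -> second land @10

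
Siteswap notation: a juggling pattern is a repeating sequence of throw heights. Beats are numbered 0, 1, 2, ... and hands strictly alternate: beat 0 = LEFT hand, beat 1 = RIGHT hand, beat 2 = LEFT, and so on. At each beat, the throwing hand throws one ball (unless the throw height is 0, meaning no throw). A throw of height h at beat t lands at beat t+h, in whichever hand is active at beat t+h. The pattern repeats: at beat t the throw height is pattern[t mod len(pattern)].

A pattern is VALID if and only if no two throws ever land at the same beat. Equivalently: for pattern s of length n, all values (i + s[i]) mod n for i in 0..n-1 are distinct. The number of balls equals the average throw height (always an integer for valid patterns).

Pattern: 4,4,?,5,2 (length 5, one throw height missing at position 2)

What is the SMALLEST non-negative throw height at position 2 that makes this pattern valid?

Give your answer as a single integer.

Answer: 0

Derivation:
i=0: (0 + 4) mod 5 = 4
i=1: (1 + 4) mod 5 = 0
i=2: s[i]=? (unknown)
i=3: (3 + 5) mod 5 = 3
i=4: (4 + 2) mod 5 = 1
Known residues: [0, 1, 3, 4]; need a permutation of 0..4, so missing residue r = 2
Need (2 + s) mod 5 = 2; smallest s = (2 - 2) mod 5 = 0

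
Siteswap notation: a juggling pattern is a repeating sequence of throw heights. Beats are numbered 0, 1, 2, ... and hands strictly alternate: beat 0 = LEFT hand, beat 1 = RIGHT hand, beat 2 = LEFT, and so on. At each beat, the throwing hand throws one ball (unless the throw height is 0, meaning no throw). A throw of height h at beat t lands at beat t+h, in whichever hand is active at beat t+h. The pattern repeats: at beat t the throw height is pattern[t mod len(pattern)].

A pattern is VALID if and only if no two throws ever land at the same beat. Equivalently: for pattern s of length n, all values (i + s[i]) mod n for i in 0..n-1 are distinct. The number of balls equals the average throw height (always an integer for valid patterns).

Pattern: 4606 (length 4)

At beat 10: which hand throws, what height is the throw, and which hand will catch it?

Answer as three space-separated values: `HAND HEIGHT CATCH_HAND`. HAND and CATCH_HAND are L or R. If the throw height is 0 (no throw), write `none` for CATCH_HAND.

Beat 10: 10 mod 2 = 0, so hand = L
Throw height = pattern[10 mod 4] = pattern[2] = 0

Answer: L 0 none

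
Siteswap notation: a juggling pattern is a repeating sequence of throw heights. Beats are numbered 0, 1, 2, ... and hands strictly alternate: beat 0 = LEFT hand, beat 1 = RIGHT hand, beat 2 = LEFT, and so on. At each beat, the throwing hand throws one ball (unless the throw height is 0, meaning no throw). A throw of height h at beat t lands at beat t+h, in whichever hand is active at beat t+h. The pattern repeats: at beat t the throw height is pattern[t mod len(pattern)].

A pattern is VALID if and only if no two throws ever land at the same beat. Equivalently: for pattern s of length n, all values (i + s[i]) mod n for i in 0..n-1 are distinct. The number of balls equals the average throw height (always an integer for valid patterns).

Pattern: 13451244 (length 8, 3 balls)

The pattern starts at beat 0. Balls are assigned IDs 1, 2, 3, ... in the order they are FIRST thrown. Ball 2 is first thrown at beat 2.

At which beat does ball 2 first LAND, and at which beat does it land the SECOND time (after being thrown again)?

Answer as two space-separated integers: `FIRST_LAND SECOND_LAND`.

Beat 0 (L): throw ball1 h=1 -> lands@1:R; in-air after throw: [b1@1:R]
Beat 1 (R): throw ball1 h=3 -> lands@4:L; in-air after throw: [b1@4:L]
Beat 2 (L): throw ball2 h=4 -> lands@6:L; in-air after throw: [b1@4:L b2@6:L]
Beat 3 (R): throw ball3 h=5 -> lands@8:L; in-air after throw: [b1@4:L b2@6:L b3@8:L]
Beat 4 (L): throw ball1 h=1 -> lands@5:R; in-air after throw: [b1@5:R b2@6:L b3@8:L]
Beat 5 (R): throw ball1 h=2 -> lands@7:R; in-air after throw: [b2@6:L b1@7:R b3@8:L]
Beat 6 (L): throw ball2 h=4 -> lands@10:L; in-air after throw: [b1@7:R b3@8:L b2@10:L]
Beat 7 (R): throw ball1 h=4 -> lands@11:R; in-air after throw: [b3@8:L b2@10:L b1@11:R]
Beat 8 (L): throw ball3 h=1 -> lands@9:R; in-air after throw: [b3@9:R b2@10:L b1@11:R]
Beat 9 (R): throw ball3 h=3 -> lands@12:L; in-air after throw: [b2@10:L b1@11:R b3@12:L]
Beat 10 (L): throw ball2 h=4 -> lands@14:L; in-air after throw: [b1@11:R b3@12:L b2@14:L]
Ball 2: thrown@2 h=4 -> first land @6; rethrown@6 h=4 -> second land @10

Answer: 6 10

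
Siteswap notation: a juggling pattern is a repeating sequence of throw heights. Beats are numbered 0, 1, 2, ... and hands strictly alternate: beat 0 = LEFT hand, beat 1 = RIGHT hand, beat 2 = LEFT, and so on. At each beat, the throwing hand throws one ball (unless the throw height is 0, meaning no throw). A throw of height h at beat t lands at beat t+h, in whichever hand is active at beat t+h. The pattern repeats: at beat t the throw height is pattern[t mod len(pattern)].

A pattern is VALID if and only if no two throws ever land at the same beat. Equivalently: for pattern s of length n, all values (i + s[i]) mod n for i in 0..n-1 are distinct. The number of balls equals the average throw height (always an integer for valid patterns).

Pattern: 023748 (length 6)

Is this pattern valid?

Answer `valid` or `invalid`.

Answer: valid

Derivation:
i=0: (i + s[i]) mod n = (0 + 0) mod 6 = 0
i=1: (i + s[i]) mod n = (1 + 2) mod 6 = 3
i=2: (i + s[i]) mod n = (2 + 3) mod 6 = 5
i=3: (i + s[i]) mod n = (3 + 7) mod 6 = 4
i=4: (i + s[i]) mod n = (4 + 4) mod 6 = 2
i=5: (i + s[i]) mod n = (5 + 8) mod 6 = 1
Residues: [0, 3, 5, 4, 2, 1], distinct: True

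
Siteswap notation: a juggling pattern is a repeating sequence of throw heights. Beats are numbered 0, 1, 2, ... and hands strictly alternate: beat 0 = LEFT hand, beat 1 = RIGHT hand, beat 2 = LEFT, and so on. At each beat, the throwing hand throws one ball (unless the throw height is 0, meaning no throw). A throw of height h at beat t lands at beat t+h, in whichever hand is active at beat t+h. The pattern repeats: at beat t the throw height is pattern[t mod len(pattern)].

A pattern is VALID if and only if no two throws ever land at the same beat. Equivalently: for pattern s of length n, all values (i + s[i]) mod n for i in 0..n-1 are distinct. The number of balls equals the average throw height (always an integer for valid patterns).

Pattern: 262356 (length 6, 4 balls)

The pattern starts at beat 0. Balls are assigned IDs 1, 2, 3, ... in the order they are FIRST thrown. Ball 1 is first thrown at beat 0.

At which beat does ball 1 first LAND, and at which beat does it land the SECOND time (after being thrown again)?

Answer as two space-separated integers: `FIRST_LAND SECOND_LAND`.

Answer: 2 4

Derivation:
Beat 0 (L): throw ball1 h=2 -> lands@2:L; in-air after throw: [b1@2:L]
Beat 1 (R): throw ball2 h=6 -> lands@7:R; in-air after throw: [b1@2:L b2@7:R]
Beat 2 (L): throw ball1 h=2 -> lands@4:L; in-air after throw: [b1@4:L b2@7:R]
Beat 3 (R): throw ball3 h=3 -> lands@6:L; in-air after throw: [b1@4:L b3@6:L b2@7:R]
Beat 4 (L): throw ball1 h=5 -> lands@9:R; in-air after throw: [b3@6:L b2@7:R b1@9:R]
Ball 1: thrown@0 h=2 -> first land @2; rethrown@2 h=2 -> second land @4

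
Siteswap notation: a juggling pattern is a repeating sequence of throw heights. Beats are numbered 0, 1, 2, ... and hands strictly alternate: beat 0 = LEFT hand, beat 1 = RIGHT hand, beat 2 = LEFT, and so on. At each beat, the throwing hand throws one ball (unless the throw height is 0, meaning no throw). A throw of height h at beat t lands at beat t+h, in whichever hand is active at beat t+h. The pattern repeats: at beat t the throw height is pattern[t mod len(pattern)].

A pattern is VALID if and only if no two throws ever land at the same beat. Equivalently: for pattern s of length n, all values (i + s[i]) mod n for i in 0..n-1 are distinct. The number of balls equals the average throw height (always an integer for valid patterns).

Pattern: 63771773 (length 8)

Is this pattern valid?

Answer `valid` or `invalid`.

Answer: invalid

Derivation:
i=0: (i + s[i]) mod n = (0 + 6) mod 8 = 6
i=1: (i + s[i]) mod n = (1 + 3) mod 8 = 4
i=2: (i + s[i]) mod n = (2 + 7) mod 8 = 1
i=3: (i + s[i]) mod n = (3 + 7) mod 8 = 2
i=4: (i + s[i]) mod n = (4 + 1) mod 8 = 5
i=5: (i + s[i]) mod n = (5 + 7) mod 8 = 4
i=6: (i + s[i]) mod n = (6 + 7) mod 8 = 5
i=7: (i + s[i]) mod n = (7 + 3) mod 8 = 2
Residues: [6, 4, 1, 2, 5, 4, 5, 2], distinct: False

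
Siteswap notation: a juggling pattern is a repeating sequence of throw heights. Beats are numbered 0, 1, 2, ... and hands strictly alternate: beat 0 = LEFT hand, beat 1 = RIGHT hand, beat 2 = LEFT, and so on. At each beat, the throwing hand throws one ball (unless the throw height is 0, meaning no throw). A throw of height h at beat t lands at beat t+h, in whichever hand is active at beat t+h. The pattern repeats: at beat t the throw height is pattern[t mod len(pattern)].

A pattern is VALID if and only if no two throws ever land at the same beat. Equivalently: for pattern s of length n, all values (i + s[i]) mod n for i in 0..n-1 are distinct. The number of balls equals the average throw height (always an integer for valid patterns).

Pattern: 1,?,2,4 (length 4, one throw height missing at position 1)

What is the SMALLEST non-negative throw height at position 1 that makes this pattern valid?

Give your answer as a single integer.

i=0: (0 + 1) mod 4 = 1
i=1: s[i]=? (unknown)
i=2: (2 + 2) mod 4 = 0
i=3: (3 + 4) mod 4 = 3
Known residues: [0, 1, 3]; need a permutation of 0..3, so missing residue r = 2
Need (1 + s) mod 4 = 2; smallest s = (2 - 1) mod 4 = 1

Answer: 1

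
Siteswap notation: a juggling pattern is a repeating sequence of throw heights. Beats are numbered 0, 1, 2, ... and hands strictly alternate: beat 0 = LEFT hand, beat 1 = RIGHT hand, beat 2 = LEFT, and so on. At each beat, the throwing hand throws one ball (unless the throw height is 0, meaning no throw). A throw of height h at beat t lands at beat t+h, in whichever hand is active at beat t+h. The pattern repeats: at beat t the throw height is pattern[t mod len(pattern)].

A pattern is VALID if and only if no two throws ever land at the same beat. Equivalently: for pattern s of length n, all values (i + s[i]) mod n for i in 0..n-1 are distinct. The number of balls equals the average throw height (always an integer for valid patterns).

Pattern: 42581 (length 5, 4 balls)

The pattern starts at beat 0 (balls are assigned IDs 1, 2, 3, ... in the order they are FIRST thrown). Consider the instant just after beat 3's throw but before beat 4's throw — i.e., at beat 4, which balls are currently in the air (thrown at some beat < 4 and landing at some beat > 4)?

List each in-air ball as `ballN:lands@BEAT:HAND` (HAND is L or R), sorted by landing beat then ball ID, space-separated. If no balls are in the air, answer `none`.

Answer: ball3:lands@7:R ball2:lands@11:R

Derivation:
Beat 0 (L): throw ball1 h=4 -> lands@4:L; in-air after throw: [b1@4:L]
Beat 1 (R): throw ball2 h=2 -> lands@3:R; in-air after throw: [b2@3:R b1@4:L]
Beat 2 (L): throw ball3 h=5 -> lands@7:R; in-air after throw: [b2@3:R b1@4:L b3@7:R]
Beat 3 (R): throw ball2 h=8 -> lands@11:R; in-air after throw: [b1@4:L b3@7:R b2@11:R]
Beat 4 (L): throw ball1 h=1 -> lands@5:R; in-air after throw: [b1@5:R b3@7:R b2@11:R]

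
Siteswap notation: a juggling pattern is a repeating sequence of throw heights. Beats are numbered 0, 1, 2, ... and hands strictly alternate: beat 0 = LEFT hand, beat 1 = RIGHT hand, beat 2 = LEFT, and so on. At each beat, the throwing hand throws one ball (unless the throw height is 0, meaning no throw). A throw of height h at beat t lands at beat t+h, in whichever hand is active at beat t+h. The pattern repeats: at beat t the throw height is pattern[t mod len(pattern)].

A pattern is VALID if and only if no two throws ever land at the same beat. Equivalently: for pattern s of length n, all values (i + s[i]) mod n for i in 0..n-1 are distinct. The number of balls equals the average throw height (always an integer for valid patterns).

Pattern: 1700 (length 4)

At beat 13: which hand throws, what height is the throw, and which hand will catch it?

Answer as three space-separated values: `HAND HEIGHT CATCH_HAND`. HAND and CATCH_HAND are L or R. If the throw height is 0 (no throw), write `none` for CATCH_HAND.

Answer: R 7 L

Derivation:
Beat 13: 13 mod 2 = 1, so hand = R
Throw height = pattern[13 mod 4] = pattern[1] = 7
Lands at beat 13+7=20, 20 mod 2 = 0, so catch hand = L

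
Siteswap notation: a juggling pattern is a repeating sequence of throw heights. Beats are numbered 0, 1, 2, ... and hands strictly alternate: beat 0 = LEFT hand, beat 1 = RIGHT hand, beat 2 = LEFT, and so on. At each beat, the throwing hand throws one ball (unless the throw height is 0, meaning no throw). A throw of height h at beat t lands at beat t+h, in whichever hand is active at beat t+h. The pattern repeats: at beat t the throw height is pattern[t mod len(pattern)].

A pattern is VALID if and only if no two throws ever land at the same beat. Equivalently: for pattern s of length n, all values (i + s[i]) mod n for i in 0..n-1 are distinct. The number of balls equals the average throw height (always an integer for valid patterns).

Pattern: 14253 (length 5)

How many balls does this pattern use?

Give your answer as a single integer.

Pattern = [1, 4, 2, 5, 3], length n = 5
  position 0: throw height = 1, running sum = 1
  position 1: throw height = 4, running sum = 5
  position 2: throw height = 2, running sum = 7
  position 3: throw height = 5, running sum = 12
  position 4: throw height = 3, running sum = 15
Total sum = 15; balls = sum / n = 15 / 5 = 3

Answer: 3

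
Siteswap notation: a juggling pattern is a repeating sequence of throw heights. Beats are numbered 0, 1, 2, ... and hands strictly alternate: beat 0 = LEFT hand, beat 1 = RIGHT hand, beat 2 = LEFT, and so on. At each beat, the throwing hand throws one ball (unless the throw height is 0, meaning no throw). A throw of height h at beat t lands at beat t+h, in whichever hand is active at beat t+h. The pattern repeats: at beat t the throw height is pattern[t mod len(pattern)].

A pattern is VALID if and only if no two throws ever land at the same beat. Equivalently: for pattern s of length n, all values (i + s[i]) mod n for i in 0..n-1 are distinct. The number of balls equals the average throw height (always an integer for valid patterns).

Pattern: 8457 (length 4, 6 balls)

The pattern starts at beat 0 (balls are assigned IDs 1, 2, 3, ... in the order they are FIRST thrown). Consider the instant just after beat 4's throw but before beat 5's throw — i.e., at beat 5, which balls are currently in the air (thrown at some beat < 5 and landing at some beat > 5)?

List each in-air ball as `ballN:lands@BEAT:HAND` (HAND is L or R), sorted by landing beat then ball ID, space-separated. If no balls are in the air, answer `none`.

Answer: ball3:lands@7:R ball1:lands@8:L ball4:lands@10:L ball5:lands@12:L

Derivation:
Beat 0 (L): throw ball1 h=8 -> lands@8:L; in-air after throw: [b1@8:L]
Beat 1 (R): throw ball2 h=4 -> lands@5:R; in-air after throw: [b2@5:R b1@8:L]
Beat 2 (L): throw ball3 h=5 -> lands@7:R; in-air after throw: [b2@5:R b3@7:R b1@8:L]
Beat 3 (R): throw ball4 h=7 -> lands@10:L; in-air after throw: [b2@5:R b3@7:R b1@8:L b4@10:L]
Beat 4 (L): throw ball5 h=8 -> lands@12:L; in-air after throw: [b2@5:R b3@7:R b1@8:L b4@10:L b5@12:L]
Beat 5 (R): throw ball2 h=4 -> lands@9:R; in-air after throw: [b3@7:R b1@8:L b2@9:R b4@10:L b5@12:L]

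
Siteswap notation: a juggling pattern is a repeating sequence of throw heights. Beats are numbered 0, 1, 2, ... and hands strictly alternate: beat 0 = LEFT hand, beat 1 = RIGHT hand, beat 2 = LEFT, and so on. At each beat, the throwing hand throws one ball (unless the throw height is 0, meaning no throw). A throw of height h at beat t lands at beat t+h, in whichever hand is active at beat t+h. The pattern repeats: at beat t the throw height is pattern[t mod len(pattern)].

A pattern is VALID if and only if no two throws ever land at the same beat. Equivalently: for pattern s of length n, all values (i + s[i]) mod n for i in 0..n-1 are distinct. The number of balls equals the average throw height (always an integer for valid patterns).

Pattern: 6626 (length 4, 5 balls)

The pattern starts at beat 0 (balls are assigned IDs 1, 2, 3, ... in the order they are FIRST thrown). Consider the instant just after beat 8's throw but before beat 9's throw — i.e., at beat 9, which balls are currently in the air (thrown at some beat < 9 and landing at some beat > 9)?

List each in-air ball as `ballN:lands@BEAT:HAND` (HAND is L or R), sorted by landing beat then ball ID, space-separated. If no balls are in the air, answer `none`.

Beat 0 (L): throw ball1 h=6 -> lands@6:L; in-air after throw: [b1@6:L]
Beat 1 (R): throw ball2 h=6 -> lands@7:R; in-air after throw: [b1@6:L b2@7:R]
Beat 2 (L): throw ball3 h=2 -> lands@4:L; in-air after throw: [b3@4:L b1@6:L b2@7:R]
Beat 3 (R): throw ball4 h=6 -> lands@9:R; in-air after throw: [b3@4:L b1@6:L b2@7:R b4@9:R]
Beat 4 (L): throw ball3 h=6 -> lands@10:L; in-air after throw: [b1@6:L b2@7:R b4@9:R b3@10:L]
Beat 5 (R): throw ball5 h=6 -> lands@11:R; in-air after throw: [b1@6:L b2@7:R b4@9:R b3@10:L b5@11:R]
Beat 6 (L): throw ball1 h=2 -> lands@8:L; in-air after throw: [b2@7:R b1@8:L b4@9:R b3@10:L b5@11:R]
Beat 7 (R): throw ball2 h=6 -> lands@13:R; in-air after throw: [b1@8:L b4@9:R b3@10:L b5@11:R b2@13:R]
Beat 8 (L): throw ball1 h=6 -> lands@14:L; in-air after throw: [b4@9:R b3@10:L b5@11:R b2@13:R b1@14:L]
Beat 9 (R): throw ball4 h=6 -> lands@15:R; in-air after throw: [b3@10:L b5@11:R b2@13:R b1@14:L b4@15:R]

Answer: ball3:lands@10:L ball5:lands@11:R ball2:lands@13:R ball1:lands@14:L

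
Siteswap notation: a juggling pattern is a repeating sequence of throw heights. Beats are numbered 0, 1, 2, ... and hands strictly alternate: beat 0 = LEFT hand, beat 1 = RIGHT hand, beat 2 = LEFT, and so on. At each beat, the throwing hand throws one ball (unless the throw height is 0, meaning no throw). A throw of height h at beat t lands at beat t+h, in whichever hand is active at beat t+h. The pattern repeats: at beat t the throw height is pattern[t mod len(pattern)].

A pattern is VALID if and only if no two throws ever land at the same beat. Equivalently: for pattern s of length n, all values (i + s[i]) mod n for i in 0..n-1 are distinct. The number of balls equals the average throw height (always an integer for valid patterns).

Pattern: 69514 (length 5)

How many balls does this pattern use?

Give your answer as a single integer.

Answer: 5

Derivation:
Pattern = [6, 9, 5, 1, 4], length n = 5
  position 0: throw height = 6, running sum = 6
  position 1: throw height = 9, running sum = 15
  position 2: throw height = 5, running sum = 20
  position 3: throw height = 1, running sum = 21
  position 4: throw height = 4, running sum = 25
Total sum = 25; balls = sum / n = 25 / 5 = 5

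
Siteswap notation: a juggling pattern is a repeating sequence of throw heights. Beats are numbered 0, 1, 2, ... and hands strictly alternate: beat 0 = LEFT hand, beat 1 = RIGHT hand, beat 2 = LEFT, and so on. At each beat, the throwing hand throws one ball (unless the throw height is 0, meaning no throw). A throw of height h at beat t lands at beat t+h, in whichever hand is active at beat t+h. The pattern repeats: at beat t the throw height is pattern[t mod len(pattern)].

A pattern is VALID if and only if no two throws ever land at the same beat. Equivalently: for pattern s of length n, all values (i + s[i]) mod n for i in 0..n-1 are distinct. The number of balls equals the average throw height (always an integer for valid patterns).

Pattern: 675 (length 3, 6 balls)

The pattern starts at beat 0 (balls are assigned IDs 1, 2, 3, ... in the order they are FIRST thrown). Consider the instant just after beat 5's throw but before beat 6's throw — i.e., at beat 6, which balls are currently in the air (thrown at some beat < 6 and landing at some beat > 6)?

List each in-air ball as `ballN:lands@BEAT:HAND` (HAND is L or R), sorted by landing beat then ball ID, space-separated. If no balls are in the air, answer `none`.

Answer: ball3:lands@7:R ball2:lands@8:L ball4:lands@9:R ball6:lands@10:L ball5:lands@11:R

Derivation:
Beat 0 (L): throw ball1 h=6 -> lands@6:L; in-air after throw: [b1@6:L]
Beat 1 (R): throw ball2 h=7 -> lands@8:L; in-air after throw: [b1@6:L b2@8:L]
Beat 2 (L): throw ball3 h=5 -> lands@7:R; in-air after throw: [b1@6:L b3@7:R b2@8:L]
Beat 3 (R): throw ball4 h=6 -> lands@9:R; in-air after throw: [b1@6:L b3@7:R b2@8:L b4@9:R]
Beat 4 (L): throw ball5 h=7 -> lands@11:R; in-air after throw: [b1@6:L b3@7:R b2@8:L b4@9:R b5@11:R]
Beat 5 (R): throw ball6 h=5 -> lands@10:L; in-air after throw: [b1@6:L b3@7:R b2@8:L b4@9:R b6@10:L b5@11:R]
Beat 6 (L): throw ball1 h=6 -> lands@12:L; in-air after throw: [b3@7:R b2@8:L b4@9:R b6@10:L b5@11:R b1@12:L]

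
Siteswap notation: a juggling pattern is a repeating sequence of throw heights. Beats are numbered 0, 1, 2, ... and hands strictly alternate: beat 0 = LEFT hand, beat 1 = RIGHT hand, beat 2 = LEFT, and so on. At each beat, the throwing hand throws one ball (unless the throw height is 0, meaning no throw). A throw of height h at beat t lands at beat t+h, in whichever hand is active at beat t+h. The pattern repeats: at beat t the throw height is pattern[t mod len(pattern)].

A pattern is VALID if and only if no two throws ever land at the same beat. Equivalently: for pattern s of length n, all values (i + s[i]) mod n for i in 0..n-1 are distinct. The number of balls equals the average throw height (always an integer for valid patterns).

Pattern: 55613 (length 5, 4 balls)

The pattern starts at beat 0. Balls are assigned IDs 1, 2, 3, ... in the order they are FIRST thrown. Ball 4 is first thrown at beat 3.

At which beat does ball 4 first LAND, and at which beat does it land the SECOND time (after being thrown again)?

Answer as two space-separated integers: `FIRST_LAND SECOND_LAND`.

Beat 0 (L): throw ball1 h=5 -> lands@5:R; in-air after throw: [b1@5:R]
Beat 1 (R): throw ball2 h=5 -> lands@6:L; in-air after throw: [b1@5:R b2@6:L]
Beat 2 (L): throw ball3 h=6 -> lands@8:L; in-air after throw: [b1@5:R b2@6:L b3@8:L]
Beat 3 (R): throw ball4 h=1 -> lands@4:L; in-air after throw: [b4@4:L b1@5:R b2@6:L b3@8:L]
Beat 4 (L): throw ball4 h=3 -> lands@7:R; in-air after throw: [b1@5:R b2@6:L b4@7:R b3@8:L]
Beat 5 (R): throw ball1 h=5 -> lands@10:L; in-air after throw: [b2@6:L b4@7:R b3@8:L b1@10:L]
Beat 6 (L): throw ball2 h=5 -> lands@11:R; in-air after throw: [b4@7:R b3@8:L b1@10:L b2@11:R]
Beat 7 (R): throw ball4 h=6 -> lands@13:R; in-air after throw: [b3@8:L b1@10:L b2@11:R b4@13:R]
Ball 4: thrown@3 h=1 -> first land @4; rethrown@4 h=3 -> second land @7

Answer: 4 7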